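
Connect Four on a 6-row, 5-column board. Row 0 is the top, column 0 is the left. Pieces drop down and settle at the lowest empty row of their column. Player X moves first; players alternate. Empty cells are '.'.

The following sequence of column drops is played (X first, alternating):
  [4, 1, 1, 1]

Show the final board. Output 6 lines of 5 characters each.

Move 1: X drops in col 4, lands at row 5
Move 2: O drops in col 1, lands at row 5
Move 3: X drops in col 1, lands at row 4
Move 4: O drops in col 1, lands at row 3

Answer: .....
.....
.....
.O...
.X...
.O..X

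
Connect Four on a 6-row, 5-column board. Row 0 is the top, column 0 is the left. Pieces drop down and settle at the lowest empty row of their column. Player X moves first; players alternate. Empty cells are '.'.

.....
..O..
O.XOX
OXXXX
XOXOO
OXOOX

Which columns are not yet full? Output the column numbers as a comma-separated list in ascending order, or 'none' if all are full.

Answer: 0,1,2,3,4

Derivation:
col 0: top cell = '.' → open
col 1: top cell = '.' → open
col 2: top cell = '.' → open
col 3: top cell = '.' → open
col 4: top cell = '.' → open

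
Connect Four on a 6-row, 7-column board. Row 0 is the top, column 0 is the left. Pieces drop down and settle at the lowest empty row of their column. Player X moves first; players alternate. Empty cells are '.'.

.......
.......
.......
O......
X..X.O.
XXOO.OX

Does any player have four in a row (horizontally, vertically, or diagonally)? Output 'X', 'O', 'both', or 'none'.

none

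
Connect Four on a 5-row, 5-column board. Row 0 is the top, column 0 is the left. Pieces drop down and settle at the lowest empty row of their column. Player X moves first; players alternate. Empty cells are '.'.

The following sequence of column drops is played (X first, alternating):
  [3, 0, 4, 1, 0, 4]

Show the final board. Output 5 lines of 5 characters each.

Move 1: X drops in col 3, lands at row 4
Move 2: O drops in col 0, lands at row 4
Move 3: X drops in col 4, lands at row 4
Move 4: O drops in col 1, lands at row 4
Move 5: X drops in col 0, lands at row 3
Move 6: O drops in col 4, lands at row 3

Answer: .....
.....
.....
X...O
OO.XX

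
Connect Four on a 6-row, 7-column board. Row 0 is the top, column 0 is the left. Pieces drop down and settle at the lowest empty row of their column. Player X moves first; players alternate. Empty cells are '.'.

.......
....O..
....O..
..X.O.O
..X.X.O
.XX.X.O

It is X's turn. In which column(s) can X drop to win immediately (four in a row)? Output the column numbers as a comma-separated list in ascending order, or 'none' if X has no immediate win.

Answer: 2,3

Derivation:
col 0: drop X → no win
col 1: drop X → no win
col 2: drop X → WIN!
col 3: drop X → WIN!
col 4: drop X → no win
col 5: drop X → no win
col 6: drop X → no win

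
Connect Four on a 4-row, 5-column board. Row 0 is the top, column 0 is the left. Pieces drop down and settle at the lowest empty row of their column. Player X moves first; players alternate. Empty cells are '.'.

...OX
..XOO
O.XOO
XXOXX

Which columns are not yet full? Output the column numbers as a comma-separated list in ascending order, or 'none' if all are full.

Answer: 0,1,2

Derivation:
col 0: top cell = '.' → open
col 1: top cell = '.' → open
col 2: top cell = '.' → open
col 3: top cell = 'O' → FULL
col 4: top cell = 'X' → FULL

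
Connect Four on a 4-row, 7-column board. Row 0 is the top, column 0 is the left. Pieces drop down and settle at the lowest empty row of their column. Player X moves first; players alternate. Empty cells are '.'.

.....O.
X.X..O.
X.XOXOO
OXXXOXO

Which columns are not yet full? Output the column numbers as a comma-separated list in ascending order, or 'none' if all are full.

Answer: 0,1,2,3,4,6

Derivation:
col 0: top cell = '.' → open
col 1: top cell = '.' → open
col 2: top cell = '.' → open
col 3: top cell = '.' → open
col 4: top cell = '.' → open
col 5: top cell = 'O' → FULL
col 6: top cell = '.' → open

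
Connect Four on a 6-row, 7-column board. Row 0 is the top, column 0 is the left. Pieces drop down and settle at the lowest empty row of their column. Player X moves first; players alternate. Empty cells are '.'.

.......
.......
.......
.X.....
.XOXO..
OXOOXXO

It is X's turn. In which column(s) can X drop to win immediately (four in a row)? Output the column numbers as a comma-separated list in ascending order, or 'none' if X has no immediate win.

col 0: drop X → no win
col 1: drop X → WIN!
col 2: drop X → no win
col 3: drop X → no win
col 4: drop X → no win
col 5: drop X → no win
col 6: drop X → no win

Answer: 1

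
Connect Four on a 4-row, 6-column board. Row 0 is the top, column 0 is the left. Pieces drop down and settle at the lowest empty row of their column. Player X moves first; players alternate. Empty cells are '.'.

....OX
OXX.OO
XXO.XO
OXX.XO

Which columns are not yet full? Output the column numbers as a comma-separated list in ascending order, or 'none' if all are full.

col 0: top cell = '.' → open
col 1: top cell = '.' → open
col 2: top cell = '.' → open
col 3: top cell = '.' → open
col 4: top cell = 'O' → FULL
col 5: top cell = 'X' → FULL

Answer: 0,1,2,3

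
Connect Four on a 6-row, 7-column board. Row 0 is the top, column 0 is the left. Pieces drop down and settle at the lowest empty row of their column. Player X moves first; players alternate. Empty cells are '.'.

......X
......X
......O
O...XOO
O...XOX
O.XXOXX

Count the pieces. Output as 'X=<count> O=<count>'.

X=9 O=8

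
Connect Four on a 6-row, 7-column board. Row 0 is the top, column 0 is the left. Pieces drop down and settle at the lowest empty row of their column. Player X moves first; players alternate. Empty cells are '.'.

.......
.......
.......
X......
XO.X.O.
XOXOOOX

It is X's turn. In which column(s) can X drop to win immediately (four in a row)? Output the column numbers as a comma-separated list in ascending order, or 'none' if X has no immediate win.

Answer: 0

Derivation:
col 0: drop X → WIN!
col 1: drop X → no win
col 2: drop X → no win
col 3: drop X → no win
col 4: drop X → no win
col 5: drop X → no win
col 6: drop X → no win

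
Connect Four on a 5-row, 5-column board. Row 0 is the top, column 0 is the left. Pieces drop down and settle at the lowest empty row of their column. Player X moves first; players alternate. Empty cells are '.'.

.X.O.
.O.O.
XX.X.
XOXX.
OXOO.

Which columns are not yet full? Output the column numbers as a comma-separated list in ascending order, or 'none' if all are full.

col 0: top cell = '.' → open
col 1: top cell = 'X' → FULL
col 2: top cell = '.' → open
col 3: top cell = 'O' → FULL
col 4: top cell = '.' → open

Answer: 0,2,4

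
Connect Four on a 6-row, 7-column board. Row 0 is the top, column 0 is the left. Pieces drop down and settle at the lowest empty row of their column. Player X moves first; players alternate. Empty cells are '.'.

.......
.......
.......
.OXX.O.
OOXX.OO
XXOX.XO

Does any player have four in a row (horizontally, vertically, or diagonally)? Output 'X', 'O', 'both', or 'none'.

none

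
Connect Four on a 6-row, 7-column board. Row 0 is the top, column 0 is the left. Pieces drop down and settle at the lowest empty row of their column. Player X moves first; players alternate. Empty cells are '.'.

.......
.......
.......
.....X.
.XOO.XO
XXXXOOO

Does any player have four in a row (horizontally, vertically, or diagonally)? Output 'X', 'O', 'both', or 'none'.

X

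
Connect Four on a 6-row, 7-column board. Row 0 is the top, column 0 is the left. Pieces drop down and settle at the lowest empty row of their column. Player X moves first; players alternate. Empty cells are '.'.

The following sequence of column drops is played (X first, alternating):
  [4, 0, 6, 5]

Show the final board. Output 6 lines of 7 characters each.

Answer: .......
.......
.......
.......
.......
O...XOX

Derivation:
Move 1: X drops in col 4, lands at row 5
Move 2: O drops in col 0, lands at row 5
Move 3: X drops in col 6, lands at row 5
Move 4: O drops in col 5, lands at row 5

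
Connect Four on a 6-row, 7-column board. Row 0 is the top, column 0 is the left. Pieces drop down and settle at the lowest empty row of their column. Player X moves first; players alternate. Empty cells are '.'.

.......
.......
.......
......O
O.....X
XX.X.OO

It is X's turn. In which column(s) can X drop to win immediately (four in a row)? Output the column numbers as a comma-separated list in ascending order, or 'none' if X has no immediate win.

Answer: 2

Derivation:
col 0: drop X → no win
col 1: drop X → no win
col 2: drop X → WIN!
col 3: drop X → no win
col 4: drop X → no win
col 5: drop X → no win
col 6: drop X → no win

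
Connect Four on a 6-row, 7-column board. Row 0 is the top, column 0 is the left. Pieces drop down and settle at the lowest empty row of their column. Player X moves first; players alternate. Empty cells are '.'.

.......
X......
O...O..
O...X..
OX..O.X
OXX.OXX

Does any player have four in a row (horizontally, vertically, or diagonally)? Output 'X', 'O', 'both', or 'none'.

O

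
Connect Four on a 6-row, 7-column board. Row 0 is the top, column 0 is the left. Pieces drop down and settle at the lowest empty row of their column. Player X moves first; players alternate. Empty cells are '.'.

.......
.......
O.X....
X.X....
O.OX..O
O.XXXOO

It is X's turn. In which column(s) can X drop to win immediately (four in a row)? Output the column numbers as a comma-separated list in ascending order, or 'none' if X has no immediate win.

col 0: drop X → no win
col 1: drop X → WIN!
col 2: drop X → no win
col 3: drop X → no win
col 4: drop X → no win
col 5: drop X → no win
col 6: drop X → no win

Answer: 1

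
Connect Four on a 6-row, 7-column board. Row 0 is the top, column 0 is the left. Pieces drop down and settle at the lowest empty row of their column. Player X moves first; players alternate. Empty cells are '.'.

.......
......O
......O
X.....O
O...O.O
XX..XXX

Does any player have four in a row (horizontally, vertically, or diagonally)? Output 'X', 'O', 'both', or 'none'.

O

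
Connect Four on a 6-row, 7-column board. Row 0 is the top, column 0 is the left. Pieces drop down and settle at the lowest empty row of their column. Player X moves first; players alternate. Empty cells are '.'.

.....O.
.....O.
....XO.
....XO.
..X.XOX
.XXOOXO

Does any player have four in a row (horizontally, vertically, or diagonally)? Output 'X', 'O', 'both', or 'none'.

O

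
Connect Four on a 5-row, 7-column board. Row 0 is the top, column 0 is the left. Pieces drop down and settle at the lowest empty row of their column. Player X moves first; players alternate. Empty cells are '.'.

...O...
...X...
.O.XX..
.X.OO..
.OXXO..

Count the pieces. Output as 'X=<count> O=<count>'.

X=6 O=6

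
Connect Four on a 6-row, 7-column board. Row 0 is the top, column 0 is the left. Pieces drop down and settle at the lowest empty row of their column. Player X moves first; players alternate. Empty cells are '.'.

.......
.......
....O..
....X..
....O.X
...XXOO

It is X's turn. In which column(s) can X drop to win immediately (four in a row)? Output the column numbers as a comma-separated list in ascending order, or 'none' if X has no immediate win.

col 0: drop X → no win
col 1: drop X → no win
col 2: drop X → no win
col 3: drop X → no win
col 4: drop X → no win
col 5: drop X → no win
col 6: drop X → no win

Answer: none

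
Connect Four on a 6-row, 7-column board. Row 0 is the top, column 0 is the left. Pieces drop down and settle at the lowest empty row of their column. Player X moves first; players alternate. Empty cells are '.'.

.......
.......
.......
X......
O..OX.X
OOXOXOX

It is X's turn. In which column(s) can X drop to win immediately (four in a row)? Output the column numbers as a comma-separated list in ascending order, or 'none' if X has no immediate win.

col 0: drop X → no win
col 1: drop X → no win
col 2: drop X → no win
col 3: drop X → no win
col 4: drop X → no win
col 5: drop X → no win
col 6: drop X → no win

Answer: none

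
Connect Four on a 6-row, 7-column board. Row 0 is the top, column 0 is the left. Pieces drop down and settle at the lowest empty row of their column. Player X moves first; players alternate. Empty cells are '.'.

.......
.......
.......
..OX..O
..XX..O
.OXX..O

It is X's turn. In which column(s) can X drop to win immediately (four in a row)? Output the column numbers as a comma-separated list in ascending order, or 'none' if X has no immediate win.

Answer: 3

Derivation:
col 0: drop X → no win
col 1: drop X → no win
col 2: drop X → no win
col 3: drop X → WIN!
col 4: drop X → no win
col 5: drop X → no win
col 6: drop X → no win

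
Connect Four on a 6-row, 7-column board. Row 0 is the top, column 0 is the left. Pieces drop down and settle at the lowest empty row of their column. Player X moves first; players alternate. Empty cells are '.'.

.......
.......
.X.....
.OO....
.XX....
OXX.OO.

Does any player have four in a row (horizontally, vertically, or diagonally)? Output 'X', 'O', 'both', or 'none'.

none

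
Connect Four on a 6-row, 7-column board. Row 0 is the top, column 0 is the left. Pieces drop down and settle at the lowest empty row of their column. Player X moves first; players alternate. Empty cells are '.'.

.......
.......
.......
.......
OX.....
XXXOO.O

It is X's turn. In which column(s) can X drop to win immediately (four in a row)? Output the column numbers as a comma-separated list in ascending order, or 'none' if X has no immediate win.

col 0: drop X → no win
col 1: drop X → no win
col 2: drop X → no win
col 3: drop X → no win
col 4: drop X → no win
col 5: drop X → no win
col 6: drop X → no win

Answer: none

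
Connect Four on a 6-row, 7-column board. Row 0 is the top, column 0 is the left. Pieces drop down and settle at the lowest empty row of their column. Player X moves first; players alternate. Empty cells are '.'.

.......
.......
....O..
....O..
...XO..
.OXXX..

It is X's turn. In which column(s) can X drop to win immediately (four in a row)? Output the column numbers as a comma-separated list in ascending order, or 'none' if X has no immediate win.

Answer: 5

Derivation:
col 0: drop X → no win
col 1: drop X → no win
col 2: drop X → no win
col 3: drop X → no win
col 4: drop X → no win
col 5: drop X → WIN!
col 6: drop X → no win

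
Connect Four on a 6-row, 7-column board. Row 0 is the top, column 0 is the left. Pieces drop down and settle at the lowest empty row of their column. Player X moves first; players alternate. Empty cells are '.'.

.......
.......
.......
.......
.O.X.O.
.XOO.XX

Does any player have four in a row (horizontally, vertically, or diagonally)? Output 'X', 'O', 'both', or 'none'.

none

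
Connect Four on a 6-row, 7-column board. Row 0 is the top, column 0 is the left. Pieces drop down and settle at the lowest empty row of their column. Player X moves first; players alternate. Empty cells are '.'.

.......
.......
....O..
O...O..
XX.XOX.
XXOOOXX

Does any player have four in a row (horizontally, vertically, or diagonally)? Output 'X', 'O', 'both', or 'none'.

O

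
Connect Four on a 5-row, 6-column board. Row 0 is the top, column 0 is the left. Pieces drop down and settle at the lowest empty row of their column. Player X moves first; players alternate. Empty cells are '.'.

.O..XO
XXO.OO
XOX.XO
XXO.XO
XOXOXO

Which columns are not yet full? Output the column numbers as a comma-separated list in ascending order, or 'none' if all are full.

col 0: top cell = '.' → open
col 1: top cell = 'O' → FULL
col 2: top cell = '.' → open
col 3: top cell = '.' → open
col 4: top cell = 'X' → FULL
col 5: top cell = 'O' → FULL

Answer: 0,2,3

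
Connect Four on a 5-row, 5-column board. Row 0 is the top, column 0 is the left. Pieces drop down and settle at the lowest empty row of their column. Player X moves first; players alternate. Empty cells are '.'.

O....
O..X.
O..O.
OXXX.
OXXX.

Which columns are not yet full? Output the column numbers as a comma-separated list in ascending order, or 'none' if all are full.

col 0: top cell = 'O' → FULL
col 1: top cell = '.' → open
col 2: top cell = '.' → open
col 3: top cell = '.' → open
col 4: top cell = '.' → open

Answer: 1,2,3,4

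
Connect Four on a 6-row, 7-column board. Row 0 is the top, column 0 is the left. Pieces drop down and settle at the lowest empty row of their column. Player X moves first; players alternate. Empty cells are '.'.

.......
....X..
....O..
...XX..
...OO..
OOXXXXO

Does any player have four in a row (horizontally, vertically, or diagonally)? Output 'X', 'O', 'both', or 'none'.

X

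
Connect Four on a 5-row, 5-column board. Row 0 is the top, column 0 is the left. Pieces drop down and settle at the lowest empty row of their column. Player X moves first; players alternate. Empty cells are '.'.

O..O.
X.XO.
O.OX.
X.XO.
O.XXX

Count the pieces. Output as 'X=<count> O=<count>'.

X=8 O=7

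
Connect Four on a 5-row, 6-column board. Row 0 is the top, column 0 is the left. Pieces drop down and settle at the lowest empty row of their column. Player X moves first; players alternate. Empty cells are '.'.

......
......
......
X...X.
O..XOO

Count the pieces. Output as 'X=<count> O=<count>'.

X=3 O=3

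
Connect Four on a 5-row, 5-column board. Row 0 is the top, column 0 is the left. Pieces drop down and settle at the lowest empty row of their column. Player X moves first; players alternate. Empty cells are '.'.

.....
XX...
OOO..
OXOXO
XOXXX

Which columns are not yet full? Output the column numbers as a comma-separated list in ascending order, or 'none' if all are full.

col 0: top cell = '.' → open
col 1: top cell = '.' → open
col 2: top cell = '.' → open
col 3: top cell = '.' → open
col 4: top cell = '.' → open

Answer: 0,1,2,3,4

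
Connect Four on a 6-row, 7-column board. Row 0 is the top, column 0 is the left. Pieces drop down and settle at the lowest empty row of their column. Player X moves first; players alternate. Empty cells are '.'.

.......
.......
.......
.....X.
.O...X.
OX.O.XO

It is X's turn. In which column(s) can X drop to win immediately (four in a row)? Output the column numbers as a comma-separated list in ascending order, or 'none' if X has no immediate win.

Answer: 5

Derivation:
col 0: drop X → no win
col 1: drop X → no win
col 2: drop X → no win
col 3: drop X → no win
col 4: drop X → no win
col 5: drop X → WIN!
col 6: drop X → no win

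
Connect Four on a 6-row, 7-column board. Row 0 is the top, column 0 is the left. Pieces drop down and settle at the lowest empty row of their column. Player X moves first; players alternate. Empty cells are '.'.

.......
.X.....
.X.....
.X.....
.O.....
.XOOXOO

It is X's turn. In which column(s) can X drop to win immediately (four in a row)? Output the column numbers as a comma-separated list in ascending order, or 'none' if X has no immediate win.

col 0: drop X → no win
col 1: drop X → WIN!
col 2: drop X → no win
col 3: drop X → no win
col 4: drop X → no win
col 5: drop X → no win
col 6: drop X → no win

Answer: 1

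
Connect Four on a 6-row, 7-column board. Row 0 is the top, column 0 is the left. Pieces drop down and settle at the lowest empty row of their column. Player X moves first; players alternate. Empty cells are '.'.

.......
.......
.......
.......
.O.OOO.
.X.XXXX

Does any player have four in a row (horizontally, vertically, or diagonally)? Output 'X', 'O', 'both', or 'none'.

X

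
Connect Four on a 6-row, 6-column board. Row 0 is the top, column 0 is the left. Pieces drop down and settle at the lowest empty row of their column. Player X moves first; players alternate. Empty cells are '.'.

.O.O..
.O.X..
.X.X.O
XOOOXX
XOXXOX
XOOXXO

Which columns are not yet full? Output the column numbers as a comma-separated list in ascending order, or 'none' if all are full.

col 0: top cell = '.' → open
col 1: top cell = 'O' → FULL
col 2: top cell = '.' → open
col 3: top cell = 'O' → FULL
col 4: top cell = '.' → open
col 5: top cell = '.' → open

Answer: 0,2,4,5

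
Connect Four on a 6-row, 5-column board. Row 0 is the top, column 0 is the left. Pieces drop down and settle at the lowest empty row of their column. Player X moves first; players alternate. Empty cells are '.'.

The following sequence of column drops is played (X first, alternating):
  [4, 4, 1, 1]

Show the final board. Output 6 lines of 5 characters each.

Answer: .....
.....
.....
.....
.O..O
.X..X

Derivation:
Move 1: X drops in col 4, lands at row 5
Move 2: O drops in col 4, lands at row 4
Move 3: X drops in col 1, lands at row 5
Move 4: O drops in col 1, lands at row 4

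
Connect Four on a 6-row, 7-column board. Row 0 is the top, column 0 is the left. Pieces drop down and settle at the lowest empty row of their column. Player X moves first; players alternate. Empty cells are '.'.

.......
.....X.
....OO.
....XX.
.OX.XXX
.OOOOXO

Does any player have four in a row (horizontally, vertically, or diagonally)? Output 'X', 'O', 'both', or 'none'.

O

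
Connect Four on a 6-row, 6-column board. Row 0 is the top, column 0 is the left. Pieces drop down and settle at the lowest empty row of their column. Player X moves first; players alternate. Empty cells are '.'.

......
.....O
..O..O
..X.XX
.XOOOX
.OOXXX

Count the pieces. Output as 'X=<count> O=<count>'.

X=8 O=8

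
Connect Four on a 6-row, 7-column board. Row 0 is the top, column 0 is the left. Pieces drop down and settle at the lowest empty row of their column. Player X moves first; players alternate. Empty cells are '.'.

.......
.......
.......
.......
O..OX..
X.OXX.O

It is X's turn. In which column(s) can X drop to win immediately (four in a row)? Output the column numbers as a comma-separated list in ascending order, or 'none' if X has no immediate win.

Answer: none

Derivation:
col 0: drop X → no win
col 1: drop X → no win
col 2: drop X → no win
col 3: drop X → no win
col 4: drop X → no win
col 5: drop X → no win
col 6: drop X → no win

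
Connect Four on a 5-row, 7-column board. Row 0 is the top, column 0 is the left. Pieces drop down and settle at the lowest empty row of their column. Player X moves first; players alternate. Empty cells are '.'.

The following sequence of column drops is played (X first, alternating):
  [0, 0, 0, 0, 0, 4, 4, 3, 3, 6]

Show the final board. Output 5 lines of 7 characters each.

Answer: X......
O......
X......
O..XX..
X..OO.O

Derivation:
Move 1: X drops in col 0, lands at row 4
Move 2: O drops in col 0, lands at row 3
Move 3: X drops in col 0, lands at row 2
Move 4: O drops in col 0, lands at row 1
Move 5: X drops in col 0, lands at row 0
Move 6: O drops in col 4, lands at row 4
Move 7: X drops in col 4, lands at row 3
Move 8: O drops in col 3, lands at row 4
Move 9: X drops in col 3, lands at row 3
Move 10: O drops in col 6, lands at row 4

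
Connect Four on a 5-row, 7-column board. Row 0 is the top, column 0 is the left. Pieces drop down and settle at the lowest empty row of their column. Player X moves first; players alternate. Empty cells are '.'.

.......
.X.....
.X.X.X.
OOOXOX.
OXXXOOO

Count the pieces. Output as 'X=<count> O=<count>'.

X=9 O=8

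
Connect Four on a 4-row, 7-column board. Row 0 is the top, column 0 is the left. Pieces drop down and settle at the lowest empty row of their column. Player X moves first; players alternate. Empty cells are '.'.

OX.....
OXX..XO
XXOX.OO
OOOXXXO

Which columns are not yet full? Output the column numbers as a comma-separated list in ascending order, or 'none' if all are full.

Answer: 2,3,4,5,6

Derivation:
col 0: top cell = 'O' → FULL
col 1: top cell = 'X' → FULL
col 2: top cell = '.' → open
col 3: top cell = '.' → open
col 4: top cell = '.' → open
col 5: top cell = '.' → open
col 6: top cell = '.' → open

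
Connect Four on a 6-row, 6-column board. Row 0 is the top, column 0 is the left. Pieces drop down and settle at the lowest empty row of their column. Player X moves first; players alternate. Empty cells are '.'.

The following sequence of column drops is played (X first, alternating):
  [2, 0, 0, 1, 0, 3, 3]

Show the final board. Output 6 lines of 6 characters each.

Answer: ......
......
......
X.....
X..X..
OOXO..

Derivation:
Move 1: X drops in col 2, lands at row 5
Move 2: O drops in col 0, lands at row 5
Move 3: X drops in col 0, lands at row 4
Move 4: O drops in col 1, lands at row 5
Move 5: X drops in col 0, lands at row 3
Move 6: O drops in col 3, lands at row 5
Move 7: X drops in col 3, lands at row 4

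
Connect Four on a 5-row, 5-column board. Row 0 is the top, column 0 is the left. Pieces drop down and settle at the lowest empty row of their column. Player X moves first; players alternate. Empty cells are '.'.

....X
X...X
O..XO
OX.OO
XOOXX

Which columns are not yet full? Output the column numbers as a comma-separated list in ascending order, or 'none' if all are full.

col 0: top cell = '.' → open
col 1: top cell = '.' → open
col 2: top cell = '.' → open
col 3: top cell = '.' → open
col 4: top cell = 'X' → FULL

Answer: 0,1,2,3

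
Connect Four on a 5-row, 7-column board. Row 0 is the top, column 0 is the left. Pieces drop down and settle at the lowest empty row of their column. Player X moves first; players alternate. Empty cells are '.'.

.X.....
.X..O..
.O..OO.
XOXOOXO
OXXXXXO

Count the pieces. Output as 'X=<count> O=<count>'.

X=10 O=10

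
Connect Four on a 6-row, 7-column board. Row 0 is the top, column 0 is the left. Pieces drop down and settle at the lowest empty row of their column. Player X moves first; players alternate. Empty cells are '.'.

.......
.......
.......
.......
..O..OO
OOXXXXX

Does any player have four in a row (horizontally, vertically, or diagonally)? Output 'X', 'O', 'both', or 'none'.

X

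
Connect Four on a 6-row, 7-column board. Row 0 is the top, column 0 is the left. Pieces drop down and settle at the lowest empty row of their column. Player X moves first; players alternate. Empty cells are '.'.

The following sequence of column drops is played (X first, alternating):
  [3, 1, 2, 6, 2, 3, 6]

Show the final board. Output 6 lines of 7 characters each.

Move 1: X drops in col 3, lands at row 5
Move 2: O drops in col 1, lands at row 5
Move 3: X drops in col 2, lands at row 5
Move 4: O drops in col 6, lands at row 5
Move 5: X drops in col 2, lands at row 4
Move 6: O drops in col 3, lands at row 4
Move 7: X drops in col 6, lands at row 4

Answer: .......
.......
.......
.......
..XO..X
.OXX..O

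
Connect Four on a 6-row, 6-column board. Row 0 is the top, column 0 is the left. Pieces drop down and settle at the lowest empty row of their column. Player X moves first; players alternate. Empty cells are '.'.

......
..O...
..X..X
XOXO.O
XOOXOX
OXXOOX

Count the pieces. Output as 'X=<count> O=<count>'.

X=10 O=10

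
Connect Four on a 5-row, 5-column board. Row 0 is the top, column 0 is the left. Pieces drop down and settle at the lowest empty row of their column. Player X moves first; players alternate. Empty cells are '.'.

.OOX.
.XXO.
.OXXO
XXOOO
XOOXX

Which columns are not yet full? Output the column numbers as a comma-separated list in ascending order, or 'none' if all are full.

col 0: top cell = '.' → open
col 1: top cell = 'O' → FULL
col 2: top cell = 'O' → FULL
col 3: top cell = 'X' → FULL
col 4: top cell = '.' → open

Answer: 0,4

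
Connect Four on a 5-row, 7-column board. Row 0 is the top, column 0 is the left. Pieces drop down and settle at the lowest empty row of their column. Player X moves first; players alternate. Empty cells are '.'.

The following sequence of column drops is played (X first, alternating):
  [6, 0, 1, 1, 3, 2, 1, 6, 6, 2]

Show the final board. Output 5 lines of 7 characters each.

Answer: .......
.......
.X....X
.OO...O
OXOX..X

Derivation:
Move 1: X drops in col 6, lands at row 4
Move 2: O drops in col 0, lands at row 4
Move 3: X drops in col 1, lands at row 4
Move 4: O drops in col 1, lands at row 3
Move 5: X drops in col 3, lands at row 4
Move 6: O drops in col 2, lands at row 4
Move 7: X drops in col 1, lands at row 2
Move 8: O drops in col 6, lands at row 3
Move 9: X drops in col 6, lands at row 2
Move 10: O drops in col 2, lands at row 3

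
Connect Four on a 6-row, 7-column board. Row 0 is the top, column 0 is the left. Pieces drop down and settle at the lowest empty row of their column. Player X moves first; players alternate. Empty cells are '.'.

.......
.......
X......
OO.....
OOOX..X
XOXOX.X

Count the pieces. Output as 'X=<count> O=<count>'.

X=7 O=7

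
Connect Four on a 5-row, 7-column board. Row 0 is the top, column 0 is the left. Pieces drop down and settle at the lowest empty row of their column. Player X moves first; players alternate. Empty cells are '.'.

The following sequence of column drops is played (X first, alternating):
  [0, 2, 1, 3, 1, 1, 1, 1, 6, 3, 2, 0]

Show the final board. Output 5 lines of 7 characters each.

Move 1: X drops in col 0, lands at row 4
Move 2: O drops in col 2, lands at row 4
Move 3: X drops in col 1, lands at row 4
Move 4: O drops in col 3, lands at row 4
Move 5: X drops in col 1, lands at row 3
Move 6: O drops in col 1, lands at row 2
Move 7: X drops in col 1, lands at row 1
Move 8: O drops in col 1, lands at row 0
Move 9: X drops in col 6, lands at row 4
Move 10: O drops in col 3, lands at row 3
Move 11: X drops in col 2, lands at row 3
Move 12: O drops in col 0, lands at row 3

Answer: .O.....
.X.....
.O.....
OXXO...
XXOO..X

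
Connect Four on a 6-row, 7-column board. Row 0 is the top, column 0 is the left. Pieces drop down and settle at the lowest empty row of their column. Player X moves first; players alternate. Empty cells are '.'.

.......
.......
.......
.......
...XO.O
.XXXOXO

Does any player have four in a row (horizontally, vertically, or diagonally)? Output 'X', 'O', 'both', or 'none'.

none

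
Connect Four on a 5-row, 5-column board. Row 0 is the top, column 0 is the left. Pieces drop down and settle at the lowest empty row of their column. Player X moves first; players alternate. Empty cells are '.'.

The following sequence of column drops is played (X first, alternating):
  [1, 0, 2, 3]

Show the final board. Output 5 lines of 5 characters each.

Move 1: X drops in col 1, lands at row 4
Move 2: O drops in col 0, lands at row 4
Move 3: X drops in col 2, lands at row 4
Move 4: O drops in col 3, lands at row 4

Answer: .....
.....
.....
.....
OXXO.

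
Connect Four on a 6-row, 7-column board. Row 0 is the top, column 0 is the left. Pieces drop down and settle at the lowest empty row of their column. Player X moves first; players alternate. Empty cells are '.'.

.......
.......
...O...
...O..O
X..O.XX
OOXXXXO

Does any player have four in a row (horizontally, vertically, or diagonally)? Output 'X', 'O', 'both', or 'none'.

X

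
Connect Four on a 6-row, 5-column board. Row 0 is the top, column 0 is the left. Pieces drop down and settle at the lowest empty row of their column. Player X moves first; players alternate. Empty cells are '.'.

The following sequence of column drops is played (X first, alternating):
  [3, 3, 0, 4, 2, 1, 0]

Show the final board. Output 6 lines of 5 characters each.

Move 1: X drops in col 3, lands at row 5
Move 2: O drops in col 3, lands at row 4
Move 3: X drops in col 0, lands at row 5
Move 4: O drops in col 4, lands at row 5
Move 5: X drops in col 2, lands at row 5
Move 6: O drops in col 1, lands at row 5
Move 7: X drops in col 0, lands at row 4

Answer: .....
.....
.....
.....
X..O.
XOXXO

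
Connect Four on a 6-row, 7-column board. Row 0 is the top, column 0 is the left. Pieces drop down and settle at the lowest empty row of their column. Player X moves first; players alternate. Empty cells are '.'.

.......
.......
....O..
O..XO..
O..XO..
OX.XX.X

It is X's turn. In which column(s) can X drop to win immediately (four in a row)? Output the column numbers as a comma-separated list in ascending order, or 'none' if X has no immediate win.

Answer: 2,3,5

Derivation:
col 0: drop X → no win
col 1: drop X → no win
col 2: drop X → WIN!
col 3: drop X → WIN!
col 4: drop X → no win
col 5: drop X → WIN!
col 6: drop X → no win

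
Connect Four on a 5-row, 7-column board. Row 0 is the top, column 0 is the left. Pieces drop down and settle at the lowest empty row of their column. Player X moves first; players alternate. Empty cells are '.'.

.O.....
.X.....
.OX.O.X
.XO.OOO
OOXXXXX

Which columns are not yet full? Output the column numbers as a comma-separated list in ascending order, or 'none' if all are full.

col 0: top cell = '.' → open
col 1: top cell = 'O' → FULL
col 2: top cell = '.' → open
col 3: top cell = '.' → open
col 4: top cell = '.' → open
col 5: top cell = '.' → open
col 6: top cell = '.' → open

Answer: 0,2,3,4,5,6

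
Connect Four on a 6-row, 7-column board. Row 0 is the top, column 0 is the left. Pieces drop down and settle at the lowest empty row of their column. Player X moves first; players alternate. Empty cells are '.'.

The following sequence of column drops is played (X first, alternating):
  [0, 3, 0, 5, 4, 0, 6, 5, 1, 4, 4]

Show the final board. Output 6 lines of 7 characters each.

Move 1: X drops in col 0, lands at row 5
Move 2: O drops in col 3, lands at row 5
Move 3: X drops in col 0, lands at row 4
Move 4: O drops in col 5, lands at row 5
Move 5: X drops in col 4, lands at row 5
Move 6: O drops in col 0, lands at row 3
Move 7: X drops in col 6, lands at row 5
Move 8: O drops in col 5, lands at row 4
Move 9: X drops in col 1, lands at row 5
Move 10: O drops in col 4, lands at row 4
Move 11: X drops in col 4, lands at row 3

Answer: .......
.......
.......
O...X..
X...OO.
XX.OXOX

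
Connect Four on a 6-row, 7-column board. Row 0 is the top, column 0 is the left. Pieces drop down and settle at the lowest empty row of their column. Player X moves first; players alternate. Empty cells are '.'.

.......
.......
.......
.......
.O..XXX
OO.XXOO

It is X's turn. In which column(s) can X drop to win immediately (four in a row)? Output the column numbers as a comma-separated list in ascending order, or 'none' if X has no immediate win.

Answer: 3

Derivation:
col 0: drop X → no win
col 1: drop X → no win
col 2: drop X → no win
col 3: drop X → WIN!
col 4: drop X → no win
col 5: drop X → no win
col 6: drop X → no win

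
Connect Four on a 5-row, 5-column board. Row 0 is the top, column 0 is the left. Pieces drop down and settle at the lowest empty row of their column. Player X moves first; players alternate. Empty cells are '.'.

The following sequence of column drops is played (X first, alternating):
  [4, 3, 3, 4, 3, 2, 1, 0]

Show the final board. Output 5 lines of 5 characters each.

Answer: .....
.....
...X.
...XO
OXOOX

Derivation:
Move 1: X drops in col 4, lands at row 4
Move 2: O drops in col 3, lands at row 4
Move 3: X drops in col 3, lands at row 3
Move 4: O drops in col 4, lands at row 3
Move 5: X drops in col 3, lands at row 2
Move 6: O drops in col 2, lands at row 4
Move 7: X drops in col 1, lands at row 4
Move 8: O drops in col 0, lands at row 4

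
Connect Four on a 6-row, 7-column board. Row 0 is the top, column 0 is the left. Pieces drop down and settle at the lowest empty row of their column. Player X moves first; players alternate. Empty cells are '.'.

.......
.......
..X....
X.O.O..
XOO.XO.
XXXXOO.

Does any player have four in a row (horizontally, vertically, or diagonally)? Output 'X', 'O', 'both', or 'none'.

X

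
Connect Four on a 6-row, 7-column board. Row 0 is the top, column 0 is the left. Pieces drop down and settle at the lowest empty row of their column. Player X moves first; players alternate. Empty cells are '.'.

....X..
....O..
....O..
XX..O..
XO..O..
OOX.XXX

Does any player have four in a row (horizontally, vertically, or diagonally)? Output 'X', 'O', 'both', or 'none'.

O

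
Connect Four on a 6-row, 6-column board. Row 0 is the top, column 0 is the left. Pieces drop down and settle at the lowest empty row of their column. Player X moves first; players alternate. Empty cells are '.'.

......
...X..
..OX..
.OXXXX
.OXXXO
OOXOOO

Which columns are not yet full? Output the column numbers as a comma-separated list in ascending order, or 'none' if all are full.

col 0: top cell = '.' → open
col 1: top cell = '.' → open
col 2: top cell = '.' → open
col 3: top cell = '.' → open
col 4: top cell = '.' → open
col 5: top cell = '.' → open

Answer: 0,1,2,3,4,5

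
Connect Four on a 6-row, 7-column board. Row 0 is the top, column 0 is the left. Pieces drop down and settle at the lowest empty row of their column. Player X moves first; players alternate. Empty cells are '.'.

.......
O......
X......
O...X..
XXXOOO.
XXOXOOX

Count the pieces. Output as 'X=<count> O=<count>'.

X=9 O=8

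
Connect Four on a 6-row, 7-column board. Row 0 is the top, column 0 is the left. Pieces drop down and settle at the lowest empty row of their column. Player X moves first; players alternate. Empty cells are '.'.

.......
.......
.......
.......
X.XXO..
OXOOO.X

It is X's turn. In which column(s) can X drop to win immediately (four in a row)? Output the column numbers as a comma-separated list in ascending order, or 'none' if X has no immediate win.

col 0: drop X → no win
col 1: drop X → WIN!
col 2: drop X → no win
col 3: drop X → no win
col 4: drop X → no win
col 5: drop X → no win
col 6: drop X → no win

Answer: 1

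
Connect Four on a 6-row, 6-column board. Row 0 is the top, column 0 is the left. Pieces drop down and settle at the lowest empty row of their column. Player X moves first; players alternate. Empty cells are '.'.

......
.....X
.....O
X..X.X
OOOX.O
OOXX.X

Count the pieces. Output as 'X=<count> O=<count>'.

X=8 O=7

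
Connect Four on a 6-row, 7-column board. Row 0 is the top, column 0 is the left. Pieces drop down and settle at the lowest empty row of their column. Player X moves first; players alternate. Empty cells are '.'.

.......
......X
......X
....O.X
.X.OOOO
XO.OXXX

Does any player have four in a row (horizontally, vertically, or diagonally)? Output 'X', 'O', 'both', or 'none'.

O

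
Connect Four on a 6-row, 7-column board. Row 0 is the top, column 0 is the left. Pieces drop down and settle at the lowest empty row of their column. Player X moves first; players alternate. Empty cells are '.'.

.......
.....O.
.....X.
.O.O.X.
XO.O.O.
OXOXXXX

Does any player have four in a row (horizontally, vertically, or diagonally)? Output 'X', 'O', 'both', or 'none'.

X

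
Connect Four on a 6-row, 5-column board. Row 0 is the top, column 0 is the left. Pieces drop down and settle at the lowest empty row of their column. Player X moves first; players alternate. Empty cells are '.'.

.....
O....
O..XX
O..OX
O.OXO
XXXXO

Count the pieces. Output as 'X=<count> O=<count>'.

X=8 O=8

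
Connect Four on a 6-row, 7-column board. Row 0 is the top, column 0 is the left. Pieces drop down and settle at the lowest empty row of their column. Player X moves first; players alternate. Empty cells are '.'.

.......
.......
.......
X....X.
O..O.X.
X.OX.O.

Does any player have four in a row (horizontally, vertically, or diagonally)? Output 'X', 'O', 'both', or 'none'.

none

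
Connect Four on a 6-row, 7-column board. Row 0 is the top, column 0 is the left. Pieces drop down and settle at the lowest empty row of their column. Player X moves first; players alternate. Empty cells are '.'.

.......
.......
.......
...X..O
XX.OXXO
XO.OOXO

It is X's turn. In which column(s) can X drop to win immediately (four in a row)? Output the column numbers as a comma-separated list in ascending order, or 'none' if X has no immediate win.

col 0: drop X → no win
col 1: drop X → no win
col 2: drop X → no win
col 3: drop X → no win
col 4: drop X → no win
col 5: drop X → no win
col 6: drop X → no win

Answer: none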